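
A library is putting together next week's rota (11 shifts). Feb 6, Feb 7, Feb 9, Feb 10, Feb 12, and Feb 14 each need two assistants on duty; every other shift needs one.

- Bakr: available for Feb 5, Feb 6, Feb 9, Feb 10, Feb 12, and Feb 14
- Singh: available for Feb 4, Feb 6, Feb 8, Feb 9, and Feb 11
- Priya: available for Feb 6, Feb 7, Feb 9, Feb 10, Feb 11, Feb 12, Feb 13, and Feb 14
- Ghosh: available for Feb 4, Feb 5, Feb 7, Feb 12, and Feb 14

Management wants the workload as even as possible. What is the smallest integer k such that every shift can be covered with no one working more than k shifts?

With 4 assistants and 17 worker-slots to fill, someone must work at least ⌈17/4⌉ = 5 shifts, so k ≥ 5.
k = 5 works: Feb 4→Singh, Feb 5→Bakr, Feb 6→Bakr+Singh, Feb 7→Priya+Ghosh, Feb 8→Singh, Feb 9→Bakr+Singh, Feb 10→Bakr+Priya, Feb 11→Singh, Feb 12→Bakr+Priya, Feb 13→Priya, Feb 14→Priya+Ghosh.
Loads: Bakr 5, Singh 5, Priya 5, Ghosh 2 — all ≤ 5.

5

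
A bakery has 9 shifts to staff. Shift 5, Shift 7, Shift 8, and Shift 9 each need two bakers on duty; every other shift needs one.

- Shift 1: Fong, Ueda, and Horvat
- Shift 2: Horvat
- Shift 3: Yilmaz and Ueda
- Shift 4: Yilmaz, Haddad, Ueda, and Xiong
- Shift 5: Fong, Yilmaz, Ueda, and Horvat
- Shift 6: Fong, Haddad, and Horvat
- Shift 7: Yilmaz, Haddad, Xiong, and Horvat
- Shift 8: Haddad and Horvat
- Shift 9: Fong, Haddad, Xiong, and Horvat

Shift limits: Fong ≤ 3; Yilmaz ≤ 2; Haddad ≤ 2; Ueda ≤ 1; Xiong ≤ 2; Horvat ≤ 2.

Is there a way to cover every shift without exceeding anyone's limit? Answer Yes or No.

No

Total capacity is 3+2+2+1+2+2 = 12 but 13 worker-slots are needed — infeasible.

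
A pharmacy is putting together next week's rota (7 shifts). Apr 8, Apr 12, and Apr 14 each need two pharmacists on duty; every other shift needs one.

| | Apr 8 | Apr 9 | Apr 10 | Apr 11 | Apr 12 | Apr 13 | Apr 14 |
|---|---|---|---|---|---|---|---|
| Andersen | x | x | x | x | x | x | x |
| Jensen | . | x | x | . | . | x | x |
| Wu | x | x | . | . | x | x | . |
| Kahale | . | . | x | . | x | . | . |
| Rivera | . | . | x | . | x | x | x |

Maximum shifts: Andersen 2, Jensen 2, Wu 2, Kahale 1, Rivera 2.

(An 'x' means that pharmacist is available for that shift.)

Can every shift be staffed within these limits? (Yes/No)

No

Total capacity is 2+2+2+1+2 = 9 but 10 worker-slots are needed — infeasible.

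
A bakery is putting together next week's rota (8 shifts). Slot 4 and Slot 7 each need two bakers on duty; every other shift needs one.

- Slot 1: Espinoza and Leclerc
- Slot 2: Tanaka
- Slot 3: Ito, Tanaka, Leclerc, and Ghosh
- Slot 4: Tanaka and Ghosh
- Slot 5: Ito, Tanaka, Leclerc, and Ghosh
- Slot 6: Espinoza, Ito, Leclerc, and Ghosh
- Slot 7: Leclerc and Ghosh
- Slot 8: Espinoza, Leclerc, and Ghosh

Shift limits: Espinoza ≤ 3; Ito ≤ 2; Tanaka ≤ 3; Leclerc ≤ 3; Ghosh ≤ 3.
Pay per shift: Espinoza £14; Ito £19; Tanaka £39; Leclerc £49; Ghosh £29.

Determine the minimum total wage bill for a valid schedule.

£265

Slot 2 can only be covered by Tanaka, so that assignment is forced.
Slot 4 can only be covered by Tanaka and Ghosh, so that assignment is forced.
Slot 7 can only be covered by Leclerc and Ghosh, so that assignment is forced.
Picking the cheapest available baker for each shift independently would cost £265, and that bound is achievable.
An optimal schedule: Slot 1→Espinoza, Slot 2→Tanaka, Slot 3→Ito, Slot 4→Tanaka+Ghosh, Slot 5→Ito, Slot 6→Espinoza, Slot 7→Leclerc+Ghosh, Slot 8→Espinoza.
Total: 14 + 39 + 19 + 39 + 29 + 19 + 14 + 49 + 29 + 14 = £265.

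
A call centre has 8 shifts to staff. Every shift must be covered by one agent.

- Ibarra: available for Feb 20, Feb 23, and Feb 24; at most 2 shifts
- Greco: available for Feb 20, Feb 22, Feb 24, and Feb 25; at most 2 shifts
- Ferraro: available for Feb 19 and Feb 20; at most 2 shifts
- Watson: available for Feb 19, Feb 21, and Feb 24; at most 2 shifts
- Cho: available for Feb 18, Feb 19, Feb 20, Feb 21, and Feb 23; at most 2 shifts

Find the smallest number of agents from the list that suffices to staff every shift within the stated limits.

4

8 slots to fill and no one can take more than 2, so at least ⌈8/2⌉ = 4 agents are needed.
Ibarra, Greco, Ferraro, and Cho alone can cover everything: Feb 18→Cho, Feb 19→Ferraro, Feb 20→Ferraro, Feb 21→Cho, Feb 22→Greco, Feb 23→Ibarra, Feb 24→Ibarra, Feb 25→Greco.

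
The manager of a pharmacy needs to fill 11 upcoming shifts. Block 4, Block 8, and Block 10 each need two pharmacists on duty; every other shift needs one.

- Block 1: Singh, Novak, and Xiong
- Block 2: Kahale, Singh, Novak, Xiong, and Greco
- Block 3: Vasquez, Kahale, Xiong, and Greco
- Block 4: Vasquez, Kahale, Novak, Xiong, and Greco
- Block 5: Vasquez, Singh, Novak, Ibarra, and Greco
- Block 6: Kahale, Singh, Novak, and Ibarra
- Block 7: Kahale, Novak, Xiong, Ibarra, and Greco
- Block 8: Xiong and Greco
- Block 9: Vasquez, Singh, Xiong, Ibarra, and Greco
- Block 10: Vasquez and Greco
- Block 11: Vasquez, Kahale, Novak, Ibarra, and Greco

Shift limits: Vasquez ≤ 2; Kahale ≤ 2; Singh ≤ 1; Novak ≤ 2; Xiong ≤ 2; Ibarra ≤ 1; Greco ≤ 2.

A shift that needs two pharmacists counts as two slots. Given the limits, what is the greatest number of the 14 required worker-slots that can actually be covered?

12

Total capacity across all pharmacists is 2+2+1+2+2+1+2 = 12, and 14 slots are needed, so at most 12 can be filled.
An assignment achieving 12: Block 1→Singh, Block 2→Kahale, Block 3→Vasquez, Block 4→Novak+Xiong, Block 5→Novak, Block 6→Kahale, Block 7→Ibarra, Block 8→Xiong+Greco, Block 10→Vasquez+Greco.
Loads: Vasquez 2/2, Kahale 2/2, Singh 1/1, Novak 2/2, Xiong 2/2, Ibarra 1/1, Greco 2/2.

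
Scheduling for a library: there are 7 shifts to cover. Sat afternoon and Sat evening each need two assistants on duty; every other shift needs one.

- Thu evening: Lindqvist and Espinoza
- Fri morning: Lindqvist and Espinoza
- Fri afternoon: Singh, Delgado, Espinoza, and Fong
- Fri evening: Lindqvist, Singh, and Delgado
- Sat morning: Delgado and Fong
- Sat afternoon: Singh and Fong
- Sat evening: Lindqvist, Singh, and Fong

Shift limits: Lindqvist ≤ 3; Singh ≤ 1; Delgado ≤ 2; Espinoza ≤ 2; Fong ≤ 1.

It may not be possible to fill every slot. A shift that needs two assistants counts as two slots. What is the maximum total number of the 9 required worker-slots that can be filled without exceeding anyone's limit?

8

Total capacity across all assistants is 3+1+2+2+1 = 9, and 9 slots are needed, so at most 9 can be filled.
Shifts {Sat afternoon, Sat evening} need 4 slots but only Lindqvist, Singh, and Fong are available for them, supplying at most 3 — so at least 1 slot must go unfilled.
An assignment achieving 8: Thu evening→Lindqvist, Fri morning→Lindqvist, Fri afternoon→Espinoza, Fri evening→Delgado, Sat morning→Delgado, Sat afternoon→Singh+Fong, Sat evening→Lindqvist.
Loads: Lindqvist 3/3, Singh 1/1, Delgado 2/2, Espinoza 1/2, Fong 1/1.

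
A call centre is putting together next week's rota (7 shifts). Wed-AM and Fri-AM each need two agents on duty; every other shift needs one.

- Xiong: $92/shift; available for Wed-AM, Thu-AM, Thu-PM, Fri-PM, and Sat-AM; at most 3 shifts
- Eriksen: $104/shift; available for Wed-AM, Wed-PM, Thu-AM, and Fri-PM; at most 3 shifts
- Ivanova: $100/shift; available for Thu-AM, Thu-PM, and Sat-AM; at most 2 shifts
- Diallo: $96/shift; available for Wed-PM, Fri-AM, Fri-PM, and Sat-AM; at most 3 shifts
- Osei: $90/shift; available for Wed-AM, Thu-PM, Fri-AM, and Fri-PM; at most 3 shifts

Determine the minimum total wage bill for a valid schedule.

Fri-AM can only be covered by Diallo and Osei, so that assignment is forced.
Picking the cheapest available agent for each shift independently would cost $828, but that ignores the shift limits.
An optimal schedule: Wed-AM→Osei+Xiong, Wed-PM→Diallo, Thu-AM→Xiong, Thu-PM→Osei, Fri-AM→Osei+Diallo, Fri-PM→Diallo, Sat-AM→Xiong.
Total: 90 + 92 + 96 + 92 + 90 + 90 + 96 + 96 + 92 = $834.

$834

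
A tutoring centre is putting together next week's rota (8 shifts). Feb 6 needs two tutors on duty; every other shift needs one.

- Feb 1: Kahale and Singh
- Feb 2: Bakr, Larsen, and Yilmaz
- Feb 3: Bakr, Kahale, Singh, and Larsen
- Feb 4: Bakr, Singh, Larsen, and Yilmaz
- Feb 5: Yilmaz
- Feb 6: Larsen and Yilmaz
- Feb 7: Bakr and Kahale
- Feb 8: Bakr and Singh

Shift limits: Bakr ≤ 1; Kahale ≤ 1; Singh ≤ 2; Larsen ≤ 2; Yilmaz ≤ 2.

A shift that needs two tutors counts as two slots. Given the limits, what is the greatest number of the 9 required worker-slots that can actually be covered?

8

Total capacity across all tutors is 1+1+2+2+2 = 8, and 9 slots are needed, so at most 8 can be filled.
An assignment achieving 8: Feb 1→Kahale, Feb 2→Larsen, Feb 3→Singh, Feb 5→Yilmaz, Feb 6→Larsen+Yilmaz, Feb 7→Bakr, Feb 8→Singh.
Loads: Bakr 1/1, Kahale 1/1, Singh 2/2, Larsen 2/2, Yilmaz 2/2.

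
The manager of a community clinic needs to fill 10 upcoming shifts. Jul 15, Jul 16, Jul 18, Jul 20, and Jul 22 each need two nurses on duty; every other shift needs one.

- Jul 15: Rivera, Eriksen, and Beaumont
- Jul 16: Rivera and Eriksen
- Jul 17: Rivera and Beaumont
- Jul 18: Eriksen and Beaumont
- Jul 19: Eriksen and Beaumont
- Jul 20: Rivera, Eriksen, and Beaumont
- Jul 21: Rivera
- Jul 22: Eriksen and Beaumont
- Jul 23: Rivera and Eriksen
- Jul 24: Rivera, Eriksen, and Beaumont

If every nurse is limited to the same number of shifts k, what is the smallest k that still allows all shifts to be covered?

5

With 3 nurses and 15 worker-slots to fill, someone must work at least ⌈15/3⌉ = 5 shifts, so k ≥ 5.
k = 5 works: Jul 15→Rivera+Beaumont, Jul 16→Rivera+Eriksen, Jul 17→Rivera, Jul 18→Eriksen+Beaumont, Jul 19→Eriksen, Jul 20→Eriksen+Beaumont, Jul 21→Rivera, Jul 22→Eriksen+Beaumont, Jul 23→Rivera, Jul 24→Beaumont.
Loads: Rivera 5, Eriksen 5, Beaumont 5 — all ≤ 5.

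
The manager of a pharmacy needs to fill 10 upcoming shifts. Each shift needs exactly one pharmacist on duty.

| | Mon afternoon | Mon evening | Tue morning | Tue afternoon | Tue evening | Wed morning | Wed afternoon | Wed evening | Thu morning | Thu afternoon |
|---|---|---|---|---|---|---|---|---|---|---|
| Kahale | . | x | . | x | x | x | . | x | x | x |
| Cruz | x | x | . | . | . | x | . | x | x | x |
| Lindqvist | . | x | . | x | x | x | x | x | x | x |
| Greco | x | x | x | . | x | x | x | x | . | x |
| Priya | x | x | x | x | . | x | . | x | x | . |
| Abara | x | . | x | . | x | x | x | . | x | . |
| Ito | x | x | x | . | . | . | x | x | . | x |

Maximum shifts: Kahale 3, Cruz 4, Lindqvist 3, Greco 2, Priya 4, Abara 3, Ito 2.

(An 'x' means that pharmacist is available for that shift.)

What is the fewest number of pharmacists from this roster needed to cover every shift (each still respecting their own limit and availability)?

10 slots to fill and no one can take more than 4, so at least ⌈10/4⌉ = 3 pharmacists are needed.
Kahale, Cruz, and Abara alone can cover everything: Mon afternoon→Cruz, Mon evening→Kahale, Tue morning→Abara, Tue afternoon→Kahale, Tue evening→Kahale, Wed morning→Cruz, Wed afternoon→Abara, Wed evening→Cruz, Thu morning→Abara, Thu afternoon→Cruz.

3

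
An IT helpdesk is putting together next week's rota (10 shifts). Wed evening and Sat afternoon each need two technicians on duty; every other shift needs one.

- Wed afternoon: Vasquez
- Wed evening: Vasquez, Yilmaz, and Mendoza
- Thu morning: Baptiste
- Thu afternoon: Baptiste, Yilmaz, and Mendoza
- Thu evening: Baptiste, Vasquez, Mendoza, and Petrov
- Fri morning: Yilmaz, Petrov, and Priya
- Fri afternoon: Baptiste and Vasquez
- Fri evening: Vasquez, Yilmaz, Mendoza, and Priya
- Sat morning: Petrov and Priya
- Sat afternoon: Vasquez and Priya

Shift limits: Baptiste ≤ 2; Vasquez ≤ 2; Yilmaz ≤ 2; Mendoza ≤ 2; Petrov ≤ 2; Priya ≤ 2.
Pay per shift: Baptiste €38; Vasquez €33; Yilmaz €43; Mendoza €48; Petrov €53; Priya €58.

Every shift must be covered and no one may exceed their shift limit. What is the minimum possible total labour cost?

Wed afternoon can only be covered by Vasquez, so that assignment is forced.
Thu morning can only be covered by Baptiste, so that assignment is forced.
Sat afternoon can only be covered by Vasquez and Priya, so that assignment is forced.
Picking the cheapest available technician for each shift independently would cost €471, but that ignores the shift limits.
An optimal schedule: Wed afternoon→Vasquez, Wed evening→Yilmaz+Mendoza, Thu morning→Baptiste, Thu afternoon→Yilmaz, Thu evening→Mendoza, Fri morning→Petrov, Fri afternoon→Baptiste, Fri evening→Priya, Sat morning→Petrov, Sat afternoon→Vasquez+Priya.
Total: 33 + 43 + 48 + 38 + 43 + 48 + 53 + 38 + 58 + 53 + 33 + 58 = €546.

€546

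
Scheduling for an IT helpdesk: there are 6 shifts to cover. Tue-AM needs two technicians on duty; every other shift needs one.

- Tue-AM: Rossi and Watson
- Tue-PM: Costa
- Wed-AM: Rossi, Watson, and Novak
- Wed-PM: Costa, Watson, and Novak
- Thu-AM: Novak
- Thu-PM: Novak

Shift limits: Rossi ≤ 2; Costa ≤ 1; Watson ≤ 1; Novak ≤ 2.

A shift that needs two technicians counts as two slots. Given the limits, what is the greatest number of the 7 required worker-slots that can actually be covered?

6

Total capacity across all technicians is 2+1+1+2 = 6, and 7 slots are needed, so at most 6 can be filled.
An assignment achieving 6: Tue-AM→Rossi+Watson, Tue-PM→Costa, Wed-AM→Rossi, Thu-AM→Novak, Thu-PM→Novak.
Loads: Rossi 2/2, Costa 1/1, Watson 1/1, Novak 2/2.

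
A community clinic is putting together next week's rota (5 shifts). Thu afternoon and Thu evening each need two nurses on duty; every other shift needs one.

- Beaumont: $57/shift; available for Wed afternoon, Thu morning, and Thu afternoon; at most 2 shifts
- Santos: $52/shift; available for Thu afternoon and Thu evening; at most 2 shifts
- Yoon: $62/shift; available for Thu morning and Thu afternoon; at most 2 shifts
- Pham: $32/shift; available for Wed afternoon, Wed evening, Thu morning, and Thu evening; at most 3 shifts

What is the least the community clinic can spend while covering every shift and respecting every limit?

$314

Wed evening can only be covered by Pham, so that assignment is forced.
Thu evening can only be covered by Santos and Pham, so that assignment is forced.
Picking the cheapest available nurse for each shift independently would cost $289, but that ignores the shift limits.
An optimal schedule: Wed afternoon→Pham, Wed evening→Pham, Thu morning→Beaumont, Thu afternoon→Santos+Beaumont, Thu evening→Pham+Santos.
Total: 32 + 32 + 57 + 52 + 57 + 32 + 52 = $314.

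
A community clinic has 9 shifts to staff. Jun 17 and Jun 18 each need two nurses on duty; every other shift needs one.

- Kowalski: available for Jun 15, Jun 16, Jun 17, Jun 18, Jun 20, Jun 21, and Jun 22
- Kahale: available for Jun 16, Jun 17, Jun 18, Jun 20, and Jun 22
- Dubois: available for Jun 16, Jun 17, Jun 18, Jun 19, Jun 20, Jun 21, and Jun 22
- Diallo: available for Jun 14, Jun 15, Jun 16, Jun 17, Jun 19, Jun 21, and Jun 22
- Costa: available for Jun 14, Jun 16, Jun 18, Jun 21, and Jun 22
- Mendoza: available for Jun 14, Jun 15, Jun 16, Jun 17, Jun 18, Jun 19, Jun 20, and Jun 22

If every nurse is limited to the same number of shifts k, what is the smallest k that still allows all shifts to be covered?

With 6 nurses and 11 worker-slots to fill, someone must work at least ⌈11/6⌉ = 2 shifts, so k ≥ 2.
k = 2 works: Jun 14→Diallo, Jun 15→Kowalski, Jun 16→Kahale, Jun 17→Diallo+Mendoza, Jun 18→Costa+Mendoza, Jun 19→Dubois, Jun 20→Kowalski, Jun 21→Dubois, Jun 22→Kahale.
Loads: Kowalski 2, Kahale 2, Dubois 2, Diallo 2, Costa 1, Mendoza 2 — all ≤ 2.

2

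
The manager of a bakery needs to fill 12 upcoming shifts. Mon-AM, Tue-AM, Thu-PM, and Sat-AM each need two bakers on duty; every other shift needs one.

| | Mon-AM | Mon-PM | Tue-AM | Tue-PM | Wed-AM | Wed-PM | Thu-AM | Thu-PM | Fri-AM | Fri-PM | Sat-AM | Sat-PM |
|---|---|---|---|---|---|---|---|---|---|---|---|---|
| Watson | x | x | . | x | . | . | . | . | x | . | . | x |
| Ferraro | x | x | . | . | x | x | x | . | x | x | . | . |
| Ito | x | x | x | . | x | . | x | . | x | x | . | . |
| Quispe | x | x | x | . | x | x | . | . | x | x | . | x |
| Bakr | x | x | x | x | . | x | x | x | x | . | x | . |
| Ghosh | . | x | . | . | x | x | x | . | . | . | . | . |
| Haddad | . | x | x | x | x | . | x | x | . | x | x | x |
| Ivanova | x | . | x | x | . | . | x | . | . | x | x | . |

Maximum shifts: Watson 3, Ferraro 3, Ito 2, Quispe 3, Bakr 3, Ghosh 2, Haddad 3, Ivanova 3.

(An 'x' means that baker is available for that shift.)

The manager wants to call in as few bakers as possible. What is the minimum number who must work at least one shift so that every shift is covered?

16 slots to fill and no one can take more than 3, so at least ⌈16/3⌉ = 6 bakers are needed.
Watson, Ferraro, Ito, Quispe, Bakr, and Haddad alone can cover everything: Mon-AM→Quispe+Bakr, Mon-PM→Ito, Tue-AM→Quispe+Haddad, Tue-PM→Watson, Wed-AM→Ferraro, Wed-PM→Ferraro, Thu-AM→Ferraro, Thu-PM→Bakr+Haddad, Fri-AM→Watson, Fri-PM→Ito, Sat-AM→Bakr+Haddad, Sat-PM→Watson.

6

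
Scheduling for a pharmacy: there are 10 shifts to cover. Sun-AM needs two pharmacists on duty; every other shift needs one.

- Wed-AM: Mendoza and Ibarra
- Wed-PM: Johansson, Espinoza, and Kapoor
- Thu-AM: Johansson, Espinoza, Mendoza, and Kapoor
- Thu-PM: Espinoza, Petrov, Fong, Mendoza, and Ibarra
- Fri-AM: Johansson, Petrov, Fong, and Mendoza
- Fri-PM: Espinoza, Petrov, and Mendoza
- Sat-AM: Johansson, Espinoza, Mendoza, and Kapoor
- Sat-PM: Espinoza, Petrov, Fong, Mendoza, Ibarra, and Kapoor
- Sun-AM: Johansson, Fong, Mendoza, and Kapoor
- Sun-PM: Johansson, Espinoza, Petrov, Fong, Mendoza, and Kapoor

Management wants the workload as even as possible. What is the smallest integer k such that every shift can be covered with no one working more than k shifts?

2

With 7 pharmacists and 11 worker-slots to fill, someone must work at least ⌈11/7⌉ = 2 shifts, so k ≥ 2.
k = 2 works: Wed-AM→Mendoza, Wed-PM→Johansson, Thu-AM→Johansson, Thu-PM→Petrov, Fri-AM→Petrov, Fri-PM→Espinoza, Sat-AM→Espinoza, Sat-PM→Fong, Sun-AM→Fong+Mendoza, Sun-PM→Kapoor.
Loads: Johansson 2, Espinoza 2, Petrov 2, Fong 2, Mendoza 2, Ibarra 0, Kapoor 1 — all ≤ 2.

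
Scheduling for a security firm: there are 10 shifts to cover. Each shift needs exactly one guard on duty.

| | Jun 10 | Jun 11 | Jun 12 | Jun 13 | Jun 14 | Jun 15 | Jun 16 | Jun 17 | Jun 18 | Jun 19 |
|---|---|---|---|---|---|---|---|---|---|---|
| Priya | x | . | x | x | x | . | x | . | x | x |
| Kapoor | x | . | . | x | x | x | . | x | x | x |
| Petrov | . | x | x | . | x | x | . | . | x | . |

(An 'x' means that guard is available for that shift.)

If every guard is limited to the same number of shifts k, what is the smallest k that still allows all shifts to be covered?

With 3 guards and 10 worker-slots to fill, someone must work at least ⌈10/3⌉ = 4 shifts, so k ≥ 4.
k = 4 works: Jun 10→Priya, Jun 11→Petrov, Jun 12→Priya, Jun 13→Priya, Jun 14→Kapoor, Jun 15→Kapoor, Jun 16→Priya, Jun 17→Kapoor, Jun 18→Petrov, Jun 19→Kapoor.
Loads: Priya 4, Kapoor 4, Petrov 2 — all ≤ 4.

4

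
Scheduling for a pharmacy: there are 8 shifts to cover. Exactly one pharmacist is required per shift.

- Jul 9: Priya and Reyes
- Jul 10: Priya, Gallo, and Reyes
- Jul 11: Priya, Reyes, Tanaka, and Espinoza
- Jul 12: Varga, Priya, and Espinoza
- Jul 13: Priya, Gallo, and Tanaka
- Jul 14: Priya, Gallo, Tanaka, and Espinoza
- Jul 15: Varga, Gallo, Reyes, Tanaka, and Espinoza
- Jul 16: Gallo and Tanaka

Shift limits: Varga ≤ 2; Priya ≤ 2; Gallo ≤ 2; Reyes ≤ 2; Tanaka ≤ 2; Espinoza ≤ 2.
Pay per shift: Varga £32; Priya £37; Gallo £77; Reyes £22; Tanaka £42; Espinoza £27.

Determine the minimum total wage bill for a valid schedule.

£241

Picking the cheapest available pharmacist for each shift independently would cost £221, but that ignores the shift limits.
An optimal schedule: Jul 9→Reyes, Jul 10→Reyes, Jul 11→Espinoza, Jul 12→Varga, Jul 13→Priya, Jul 14→Espinoza, Jul 15→Varga, Jul 16→Tanaka.
Total: 22 + 22 + 27 + 32 + 37 + 27 + 32 + 42 = £241.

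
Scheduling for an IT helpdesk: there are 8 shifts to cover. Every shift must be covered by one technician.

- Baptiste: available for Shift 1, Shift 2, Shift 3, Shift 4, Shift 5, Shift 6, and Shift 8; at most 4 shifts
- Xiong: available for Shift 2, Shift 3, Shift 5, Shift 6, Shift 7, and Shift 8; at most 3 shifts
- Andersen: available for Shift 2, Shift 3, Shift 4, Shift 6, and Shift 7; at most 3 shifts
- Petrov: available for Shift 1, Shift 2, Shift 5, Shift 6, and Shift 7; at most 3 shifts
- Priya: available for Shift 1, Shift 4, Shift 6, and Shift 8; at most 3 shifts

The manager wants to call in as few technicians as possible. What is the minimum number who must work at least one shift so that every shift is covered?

8 slots to fill and no one can take more than 4, so at least ⌈8/4⌉ = 2 technicians are needed.
Any 2 technicians together have capacity at most 4+3 = 7 < 8 slots, so 2 can never suffice.
Baptiste, Xiong, and Andersen alone can cover everything: Shift 1→Baptiste, Shift 2→Xiong, Shift 3→Xiong, Shift 4→Baptiste, Shift 5→Baptiste, Shift 6→Andersen, Shift 7→Xiong, Shift 8→Baptiste.

3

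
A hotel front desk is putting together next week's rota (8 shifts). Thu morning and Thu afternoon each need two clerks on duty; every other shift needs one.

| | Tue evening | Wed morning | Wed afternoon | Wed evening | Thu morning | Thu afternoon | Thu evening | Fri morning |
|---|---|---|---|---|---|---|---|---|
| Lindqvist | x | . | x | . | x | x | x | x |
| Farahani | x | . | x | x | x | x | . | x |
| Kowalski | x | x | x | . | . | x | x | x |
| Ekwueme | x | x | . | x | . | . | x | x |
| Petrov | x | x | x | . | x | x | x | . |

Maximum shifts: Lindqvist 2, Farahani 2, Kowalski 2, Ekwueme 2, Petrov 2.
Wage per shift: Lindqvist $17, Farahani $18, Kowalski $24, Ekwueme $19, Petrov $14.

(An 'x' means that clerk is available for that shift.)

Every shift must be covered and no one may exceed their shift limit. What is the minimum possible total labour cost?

Picking the cheapest available clerk for each shift independently would cost $153, but that ignores the shift limits.
An optimal schedule: Tue evening→Petrov, Wed morning→Kowalski, Wed afternoon→Lindqvist, Wed evening→Farahani, Thu morning→Lindqvist+Farahani, Thu afternoon→Kowalski+Petrov, Thu evening→Ekwueme, Fri morning→Ekwueme.
Total: 14 + 24 + 17 + 18 + 17 + 18 + 24 + 14 + 19 + 19 = $184.

$184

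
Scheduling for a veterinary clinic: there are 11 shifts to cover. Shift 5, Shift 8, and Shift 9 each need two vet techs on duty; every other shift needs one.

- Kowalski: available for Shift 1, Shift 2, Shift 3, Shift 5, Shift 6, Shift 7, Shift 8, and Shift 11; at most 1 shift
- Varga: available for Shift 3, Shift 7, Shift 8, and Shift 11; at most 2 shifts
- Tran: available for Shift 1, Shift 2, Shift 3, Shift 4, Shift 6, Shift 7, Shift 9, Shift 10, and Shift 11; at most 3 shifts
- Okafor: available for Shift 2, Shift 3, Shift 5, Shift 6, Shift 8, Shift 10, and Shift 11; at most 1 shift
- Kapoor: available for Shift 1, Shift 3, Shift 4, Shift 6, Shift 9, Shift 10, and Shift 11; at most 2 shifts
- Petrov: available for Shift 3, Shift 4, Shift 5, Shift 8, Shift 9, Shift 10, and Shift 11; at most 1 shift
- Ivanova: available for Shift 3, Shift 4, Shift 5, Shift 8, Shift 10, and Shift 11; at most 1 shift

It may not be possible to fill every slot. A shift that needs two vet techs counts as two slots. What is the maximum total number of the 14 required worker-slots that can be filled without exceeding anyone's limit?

11

Total capacity across all vet techs is 1+2+3+1+2+1+1 = 11, and 14 slots are needed, so at most 11 can be filled.
An assignment achieving 11: Shift 1→Kowalski, Shift 2→Tran, Shift 4→Tran, Shift 5→Okafor+Petrov, Shift 6→Kapoor, Shift 7→Varga, Shift 8→Varga+Ivanova, Shift 9→Tran+Kapoor.
Loads: Kowalski 1/1, Varga 2/2, Tran 3/3, Okafor 1/1, Kapoor 2/2, Petrov 1/1, Ivanova 1/1.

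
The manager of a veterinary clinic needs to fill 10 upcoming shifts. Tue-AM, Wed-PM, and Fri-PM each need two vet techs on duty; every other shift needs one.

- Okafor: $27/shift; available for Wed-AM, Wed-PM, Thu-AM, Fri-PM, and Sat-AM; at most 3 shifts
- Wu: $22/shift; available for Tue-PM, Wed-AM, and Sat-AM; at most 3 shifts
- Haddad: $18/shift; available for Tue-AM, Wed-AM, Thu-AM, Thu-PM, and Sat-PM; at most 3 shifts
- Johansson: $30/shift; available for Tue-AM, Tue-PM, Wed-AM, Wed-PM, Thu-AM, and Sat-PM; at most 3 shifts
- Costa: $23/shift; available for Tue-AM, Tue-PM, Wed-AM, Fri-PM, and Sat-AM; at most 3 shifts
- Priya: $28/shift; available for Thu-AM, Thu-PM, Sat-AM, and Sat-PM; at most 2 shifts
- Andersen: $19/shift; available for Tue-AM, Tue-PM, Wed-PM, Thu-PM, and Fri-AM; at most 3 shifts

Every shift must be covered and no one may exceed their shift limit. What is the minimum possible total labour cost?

$277

Fri-AM can only be covered by Andersen, so that assignment is forced.
Fri-PM can only be covered by Okafor and Costa, so that assignment is forced.
Picking the cheapest available vet tech for each shift independently would cost $265, but that ignores the shift limits.
An optimal schedule: Tue-AM→Andersen+Costa, Tue-PM→Wu, Wed-AM→Wu, Wed-PM→Andersen+Okafor, Thu-AM→Haddad, Thu-PM→Haddad, Fri-AM→Andersen, Fri-PM→Costa+Okafor, Sat-AM→Wu, Sat-PM→Haddad.
Total: 19 + 23 + 22 + 22 + 19 + 27 + 18 + 18 + 19 + 23 + 27 + 22 + 18 = $277.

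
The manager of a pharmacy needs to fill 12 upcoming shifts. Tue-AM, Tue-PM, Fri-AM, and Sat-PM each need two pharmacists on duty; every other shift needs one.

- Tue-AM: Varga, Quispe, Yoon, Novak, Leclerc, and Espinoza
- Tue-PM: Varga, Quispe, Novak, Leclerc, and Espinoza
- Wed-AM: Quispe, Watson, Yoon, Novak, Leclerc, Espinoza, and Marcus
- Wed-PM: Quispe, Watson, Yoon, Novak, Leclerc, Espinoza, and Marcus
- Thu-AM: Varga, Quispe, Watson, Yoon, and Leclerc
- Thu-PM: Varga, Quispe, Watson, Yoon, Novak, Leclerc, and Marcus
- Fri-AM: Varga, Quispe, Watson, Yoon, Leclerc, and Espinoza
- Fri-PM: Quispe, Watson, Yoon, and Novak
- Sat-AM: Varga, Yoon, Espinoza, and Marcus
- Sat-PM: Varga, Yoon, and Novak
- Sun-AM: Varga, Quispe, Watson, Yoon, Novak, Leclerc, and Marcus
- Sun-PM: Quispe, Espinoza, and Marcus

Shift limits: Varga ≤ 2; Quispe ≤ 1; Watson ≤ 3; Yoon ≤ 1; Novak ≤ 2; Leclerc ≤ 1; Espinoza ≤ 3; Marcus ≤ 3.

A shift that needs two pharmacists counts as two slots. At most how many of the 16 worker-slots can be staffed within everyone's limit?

16

Total capacity across all pharmacists is 2+1+3+1+2+1+3+3 = 16, and 16 slots are needed, so at most 16 can be filled.
An assignment achieving 16: Tue-AM→Novak+Espinoza, Tue-PM→Novak+Leclerc, Wed-AM→Espinoza, Wed-PM→Marcus, Thu-AM→Watson, Thu-PM→Marcus, Fri-AM→Watson+Espinoza, Fri-PM→Watson, Sat-AM→Varga, Sat-PM→Varga+Yoon, Sun-AM→Marcus, Sun-PM→Quispe.
Loads: Varga 2/2, Quispe 1/1, Watson 3/3, Yoon 1/1, Novak 2/2, Leclerc 1/1, Espinoza 3/3, Marcus 3/3.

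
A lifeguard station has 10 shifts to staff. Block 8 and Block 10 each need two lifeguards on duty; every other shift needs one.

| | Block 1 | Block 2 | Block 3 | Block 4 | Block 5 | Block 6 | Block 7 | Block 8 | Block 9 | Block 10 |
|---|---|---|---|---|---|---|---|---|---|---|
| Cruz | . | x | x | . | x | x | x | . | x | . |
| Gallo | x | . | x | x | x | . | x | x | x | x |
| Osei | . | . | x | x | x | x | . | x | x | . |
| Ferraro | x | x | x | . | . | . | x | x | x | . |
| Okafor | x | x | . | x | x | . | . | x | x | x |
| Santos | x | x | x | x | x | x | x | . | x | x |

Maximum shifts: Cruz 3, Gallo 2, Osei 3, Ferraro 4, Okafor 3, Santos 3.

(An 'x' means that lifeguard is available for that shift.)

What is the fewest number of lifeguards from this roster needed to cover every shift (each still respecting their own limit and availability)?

12 slots to fill and no one can take more than 4, so at least ⌈12/4⌉ = 3 lifeguards are needed.
Any 3 lifeguards together have capacity at most 4+3+3 = 10 < 12 slots, so 3 can never suffice.
Cruz, Gallo, Ferraro, and Okafor alone can cover everything: Block 1→Ferraro, Block 2→Cruz, Block 3→Cruz, Block 4→Gallo, Block 5→Okafor, Block 6→Cruz, Block 7→Ferraro, Block 8→Ferraro+Okafor, Block 9→Ferraro, Block 10→Gallo+Okafor.

4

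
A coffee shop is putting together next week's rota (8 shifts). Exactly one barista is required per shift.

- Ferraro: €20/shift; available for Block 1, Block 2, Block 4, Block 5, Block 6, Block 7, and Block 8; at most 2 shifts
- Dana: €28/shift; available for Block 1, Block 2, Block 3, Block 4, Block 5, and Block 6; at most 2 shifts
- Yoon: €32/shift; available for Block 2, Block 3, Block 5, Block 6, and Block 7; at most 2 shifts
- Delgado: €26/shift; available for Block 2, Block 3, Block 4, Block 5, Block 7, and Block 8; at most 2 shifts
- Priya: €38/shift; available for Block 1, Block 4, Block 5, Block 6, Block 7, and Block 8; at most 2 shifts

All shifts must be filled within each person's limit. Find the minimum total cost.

Picking the cheapest available barista for each shift independently would cost €166, but that ignores the shift limits.
An optimal schedule: Block 1→Ferraro, Block 2→Dana, Block 3→Dana, Block 4→Delgado, Block 5→Delgado, Block 6→Yoon, Block 7→Yoon, Block 8→Ferraro.
Total: 20 + 28 + 28 + 26 + 26 + 32 + 32 + 20 = €212.

€212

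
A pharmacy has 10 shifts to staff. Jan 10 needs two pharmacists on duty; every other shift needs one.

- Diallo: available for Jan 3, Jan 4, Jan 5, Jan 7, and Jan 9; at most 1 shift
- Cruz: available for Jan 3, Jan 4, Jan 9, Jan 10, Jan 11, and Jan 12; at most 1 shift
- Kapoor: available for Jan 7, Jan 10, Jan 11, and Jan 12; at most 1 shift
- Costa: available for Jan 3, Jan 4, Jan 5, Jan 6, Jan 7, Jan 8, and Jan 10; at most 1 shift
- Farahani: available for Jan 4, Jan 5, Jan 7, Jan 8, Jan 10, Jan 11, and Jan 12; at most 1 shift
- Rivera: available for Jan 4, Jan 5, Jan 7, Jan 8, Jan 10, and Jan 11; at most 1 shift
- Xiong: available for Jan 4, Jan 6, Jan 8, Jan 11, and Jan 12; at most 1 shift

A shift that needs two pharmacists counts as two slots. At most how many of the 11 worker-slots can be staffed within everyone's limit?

Total capacity across all pharmacists is 1+1+1+1+1+1+1 = 7, and 11 slots are needed, so at most 7 can be filled.
An assignment achieving 7: Jan 3→Cruz, Jan 5→Farahani, Jan 6→Costa, Jan 8→Rivera, Jan 9→Diallo, Jan 11→Xiong, Jan 12→Kapoor.
Loads: Diallo 1/1, Cruz 1/1, Kapoor 1/1, Costa 1/1, Farahani 1/1, Rivera 1/1, Xiong 1/1.

7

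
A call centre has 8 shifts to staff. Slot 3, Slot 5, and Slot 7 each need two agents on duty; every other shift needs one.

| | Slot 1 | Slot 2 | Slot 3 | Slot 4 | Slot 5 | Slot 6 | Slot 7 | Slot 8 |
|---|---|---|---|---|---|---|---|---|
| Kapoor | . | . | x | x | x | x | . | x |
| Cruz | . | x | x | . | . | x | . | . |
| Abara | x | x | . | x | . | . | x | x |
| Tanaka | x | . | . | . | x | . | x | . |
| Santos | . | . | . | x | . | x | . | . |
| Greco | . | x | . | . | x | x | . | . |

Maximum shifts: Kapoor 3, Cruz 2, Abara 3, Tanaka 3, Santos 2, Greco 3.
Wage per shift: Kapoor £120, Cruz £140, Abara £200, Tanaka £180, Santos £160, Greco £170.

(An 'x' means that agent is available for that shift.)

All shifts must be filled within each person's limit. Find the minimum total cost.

Slot 3 can only be covered by Kapoor and Cruz, so that assignment is forced.
Slot 7 can only be covered by Abara and Tanaka, so that assignment is forced.
Picking the cheapest available agent for each shift independently would cost £1610, but that ignores the shift limits.
An optimal schedule: Slot 1→Tanaka, Slot 2→Cruz, Slot 3→Kapoor+Cruz, Slot 4→Santos, Slot 5→Kapoor+Greco, Slot 6→Santos, Slot 7→Tanaka+Abara, Slot 8→Kapoor.
Total: 180 + 140 + 120 + 140 + 160 + 120 + 170 + 160 + 180 + 200 + 120 = £1690.

£1690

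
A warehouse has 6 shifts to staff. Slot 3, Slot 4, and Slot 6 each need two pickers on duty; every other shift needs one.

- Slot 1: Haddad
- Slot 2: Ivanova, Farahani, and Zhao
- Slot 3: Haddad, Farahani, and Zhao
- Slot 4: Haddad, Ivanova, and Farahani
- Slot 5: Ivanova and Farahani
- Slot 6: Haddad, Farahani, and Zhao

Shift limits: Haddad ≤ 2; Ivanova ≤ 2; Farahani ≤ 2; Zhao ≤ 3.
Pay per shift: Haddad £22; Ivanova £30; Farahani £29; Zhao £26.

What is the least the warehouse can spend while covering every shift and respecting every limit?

£240

Slot 1 can only be covered by Haddad, so that assignment is forced.
Picking the cheapest available picker for each shift independently would cost £224, but that ignores the shift limits.
An optimal schedule: Slot 1→Haddad, Slot 2→Zhao, Slot 3→Haddad+Zhao, Slot 4→Ivanova+Farahani, Slot 5→Ivanova, Slot 6→Farahani+Zhao.
Total: 22 + 26 + 22 + 26 + 30 + 29 + 30 + 29 + 26 = £240.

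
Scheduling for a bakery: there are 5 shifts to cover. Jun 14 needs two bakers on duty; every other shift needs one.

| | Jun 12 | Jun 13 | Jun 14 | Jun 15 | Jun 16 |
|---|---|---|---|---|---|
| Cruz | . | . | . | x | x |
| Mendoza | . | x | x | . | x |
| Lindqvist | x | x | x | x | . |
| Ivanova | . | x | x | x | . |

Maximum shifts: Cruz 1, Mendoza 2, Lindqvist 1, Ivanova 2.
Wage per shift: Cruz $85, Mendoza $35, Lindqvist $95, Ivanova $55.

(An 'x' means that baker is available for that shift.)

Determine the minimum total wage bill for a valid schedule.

$360

Jun 12 can only be covered by Lindqvist, so that assignment is forced.
Picking the cheapest available baker for each shift independently would cost $310, but that ignores the shift limits.
An optimal schedule: Jun 12→Lindqvist, Jun 13→Mendoza, Jun 14→Mendoza+Ivanova, Jun 15→Ivanova, Jun 16→Cruz.
Total: 95 + 35 + 35 + 55 + 55 + 85 = $360.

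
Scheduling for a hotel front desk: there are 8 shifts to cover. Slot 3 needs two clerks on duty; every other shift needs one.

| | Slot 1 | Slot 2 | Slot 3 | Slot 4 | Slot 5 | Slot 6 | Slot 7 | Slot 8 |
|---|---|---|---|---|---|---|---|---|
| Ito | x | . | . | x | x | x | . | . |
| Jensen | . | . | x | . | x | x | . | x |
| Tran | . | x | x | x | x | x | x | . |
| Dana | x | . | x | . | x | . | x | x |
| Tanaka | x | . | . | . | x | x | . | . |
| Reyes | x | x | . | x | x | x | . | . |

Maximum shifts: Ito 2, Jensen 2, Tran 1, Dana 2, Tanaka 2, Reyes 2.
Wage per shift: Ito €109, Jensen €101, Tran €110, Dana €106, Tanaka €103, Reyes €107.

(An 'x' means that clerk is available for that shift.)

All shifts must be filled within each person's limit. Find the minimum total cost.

€943

Picking the cheapest available clerk for each shift independently would cost €933, but that ignores the shift limits.
An optimal schedule: Slot 1→Tanaka, Slot 2→Reyes, Slot 3→Jensen+Dana, Slot 4→Reyes, Slot 5→Ito, Slot 6→Tanaka, Slot 7→Dana, Slot 8→Jensen.
Total: 103 + 107 + 101 + 106 + 107 + 109 + 103 + 106 + 101 = €943.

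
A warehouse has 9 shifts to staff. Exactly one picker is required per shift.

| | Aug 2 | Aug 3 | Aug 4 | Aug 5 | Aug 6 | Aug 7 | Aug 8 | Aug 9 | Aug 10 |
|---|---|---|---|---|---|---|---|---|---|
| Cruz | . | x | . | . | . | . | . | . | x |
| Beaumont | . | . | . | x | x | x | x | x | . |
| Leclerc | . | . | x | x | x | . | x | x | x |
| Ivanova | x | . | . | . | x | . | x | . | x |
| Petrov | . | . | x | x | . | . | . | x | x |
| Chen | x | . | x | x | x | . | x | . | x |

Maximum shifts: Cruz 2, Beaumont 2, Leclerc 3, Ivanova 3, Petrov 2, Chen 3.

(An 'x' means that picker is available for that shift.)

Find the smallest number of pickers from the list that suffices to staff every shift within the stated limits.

4

9 slots to fill and no one can take more than 3, so at least ⌈9/3⌉ = 3 pickers are needed.
No set of 3 pickers can cover every shift (each such set leaves at least one shift with no one available or exceeds a cap).
Cruz, Beaumont, Leclerc, and Ivanova alone can cover everything: Aug 2→Ivanova, Aug 3→Cruz, Aug 4→Leclerc, Aug 5→Beaumont, Aug 6→Leclerc, Aug 7→Beaumont, Aug 8→Ivanova, Aug 9→Leclerc, Aug 10→Cruz.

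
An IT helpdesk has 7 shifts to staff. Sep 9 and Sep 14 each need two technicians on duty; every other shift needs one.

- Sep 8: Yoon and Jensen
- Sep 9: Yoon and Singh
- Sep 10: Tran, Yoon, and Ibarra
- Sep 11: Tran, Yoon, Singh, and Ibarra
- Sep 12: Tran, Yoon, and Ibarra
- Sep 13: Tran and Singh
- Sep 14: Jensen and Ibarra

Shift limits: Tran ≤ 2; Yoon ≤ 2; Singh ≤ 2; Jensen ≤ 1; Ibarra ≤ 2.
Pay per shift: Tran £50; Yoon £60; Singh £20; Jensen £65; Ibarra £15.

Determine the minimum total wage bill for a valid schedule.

Sep 9 can only be covered by Yoon and Singh, so that assignment is forced.
Sep 14 can only be covered by Jensen and Ibarra, so that assignment is forced.
Picking the cheapest available technician for each shift independently would cost £285, but that ignores the shift limits.
An optimal schedule: Sep 8→Yoon, Sep 9→Yoon+Singh, Sep 10→Tran, Sep 11→Singh, Sep 12→Ibarra, Sep 13→Tran, Sep 14→Jensen+Ibarra.
Total: 60 + 60 + 20 + 50 + 20 + 15 + 50 + 65 + 15 = £355.

£355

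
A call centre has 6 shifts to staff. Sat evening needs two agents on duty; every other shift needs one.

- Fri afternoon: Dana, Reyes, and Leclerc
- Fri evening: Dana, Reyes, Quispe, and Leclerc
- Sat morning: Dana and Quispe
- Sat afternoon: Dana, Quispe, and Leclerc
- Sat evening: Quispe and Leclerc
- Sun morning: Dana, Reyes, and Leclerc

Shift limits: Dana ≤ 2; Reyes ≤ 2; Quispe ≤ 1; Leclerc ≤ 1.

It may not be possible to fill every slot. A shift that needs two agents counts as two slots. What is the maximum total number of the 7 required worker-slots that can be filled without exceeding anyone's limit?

Total capacity across all agents is 2+2+1+1 = 6, and 7 slots are needed, so at most 6 can be filled.
An assignment achieving 6: Fri afternoon→Dana, Fri evening→Reyes, Sat morning→Dana, Sat evening→Quispe+Leclerc, Sun morning→Reyes.
Loads: Dana 2/2, Reyes 2/2, Quispe 1/1, Leclerc 1/1.

6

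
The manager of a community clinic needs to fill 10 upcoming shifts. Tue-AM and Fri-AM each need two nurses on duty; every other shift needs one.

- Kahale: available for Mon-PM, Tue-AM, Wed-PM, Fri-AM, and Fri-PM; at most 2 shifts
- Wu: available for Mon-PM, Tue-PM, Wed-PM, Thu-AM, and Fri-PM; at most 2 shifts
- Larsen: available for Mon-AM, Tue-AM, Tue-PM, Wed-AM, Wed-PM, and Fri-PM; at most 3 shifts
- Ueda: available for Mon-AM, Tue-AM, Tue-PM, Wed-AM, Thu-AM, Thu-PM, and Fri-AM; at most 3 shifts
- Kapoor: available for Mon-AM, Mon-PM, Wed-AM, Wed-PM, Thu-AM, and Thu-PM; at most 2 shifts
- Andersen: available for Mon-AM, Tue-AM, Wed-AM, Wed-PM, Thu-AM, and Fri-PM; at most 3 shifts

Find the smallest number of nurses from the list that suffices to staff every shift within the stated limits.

12 slots to fill and no one can take more than 3, so at least ⌈12/3⌉ = 4 nurses are needed.
Any 4 nurses together have capacity at most 3+3+3+2 = 11 < 12 slots, so 4 can never suffice.
Kahale, Wu, Larsen, Ueda, and Kapoor alone can cover everything: Mon-AM→Larsen, Mon-PM→Kahale, Tue-AM→Larsen+Ueda, Tue-PM→Wu, Wed-AM→Larsen, Wed-PM→Kapoor, Thu-AM→Kapoor, Thu-PM→Ueda, Fri-AM→Kahale+Ueda, Fri-PM→Wu.

5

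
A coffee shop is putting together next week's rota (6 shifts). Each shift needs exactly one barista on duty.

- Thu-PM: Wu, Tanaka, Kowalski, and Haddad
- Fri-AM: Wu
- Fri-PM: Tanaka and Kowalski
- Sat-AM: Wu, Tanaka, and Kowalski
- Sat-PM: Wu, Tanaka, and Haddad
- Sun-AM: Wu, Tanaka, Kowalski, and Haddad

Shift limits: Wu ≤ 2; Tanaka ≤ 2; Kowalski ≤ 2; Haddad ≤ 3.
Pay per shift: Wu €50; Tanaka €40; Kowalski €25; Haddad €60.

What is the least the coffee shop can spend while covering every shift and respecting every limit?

€230

Fri-AM can only be covered by Wu, so that assignment is forced.
Picking the cheapest available barista for each shift independently would cost €190, but that ignores the shift limits.
An optimal schedule: Thu-PM→Kowalski, Fri-AM→Wu, Fri-PM→Tanaka, Sat-AM→Wu, Sat-PM→Tanaka, Sun-AM→Kowalski.
Total: 25 + 50 + 40 + 50 + 40 + 25 = €230.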